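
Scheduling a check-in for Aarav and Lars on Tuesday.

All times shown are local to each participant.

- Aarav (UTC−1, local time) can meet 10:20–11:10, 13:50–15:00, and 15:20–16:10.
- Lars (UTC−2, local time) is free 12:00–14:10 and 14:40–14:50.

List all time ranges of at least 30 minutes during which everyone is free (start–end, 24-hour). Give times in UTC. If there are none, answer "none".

14:50–16:00

Aarav → UTC: 11:20–12:10, 14:50–16:00, 16:20–17:10.
Lars → UTC: 14:00–16:10, 16:40–16:50.
Aarav ∩ Lars: 14:50–16:00, 16:40–16:50.
Windows ≥ 30 min: 14:50–16:00.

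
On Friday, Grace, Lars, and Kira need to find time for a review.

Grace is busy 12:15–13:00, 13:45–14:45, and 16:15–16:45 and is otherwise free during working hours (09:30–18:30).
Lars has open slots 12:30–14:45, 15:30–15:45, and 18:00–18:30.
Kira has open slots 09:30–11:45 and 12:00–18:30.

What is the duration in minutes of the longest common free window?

Grace free within 09:30–18:30: 09:30–12:15, 13:00–13:45, 14:45–16:15, 16:45–18:30.
Grace ∩ Lars: 13:00–13:45, 15:30–15:45, 18:00–18:30.
Grace ∩ Lars ∩ Kira: 13:00–13:45, 15:30–15:45, 18:00–18:30.
Common window lengths: 45, 15, 30 min; longest is 45.

45 minutes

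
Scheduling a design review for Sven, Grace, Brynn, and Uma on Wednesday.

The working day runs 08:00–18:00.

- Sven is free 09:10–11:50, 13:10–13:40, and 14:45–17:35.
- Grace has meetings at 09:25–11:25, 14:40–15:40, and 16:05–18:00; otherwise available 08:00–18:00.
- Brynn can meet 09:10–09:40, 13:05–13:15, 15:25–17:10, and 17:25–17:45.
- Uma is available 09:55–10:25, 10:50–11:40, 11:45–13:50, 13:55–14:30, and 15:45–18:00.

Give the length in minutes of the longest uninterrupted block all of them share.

20 minutes

Grace free within 08:00–18:00: 08:00–09:25, 11:25–14:40, 15:40–16:05.
Sven ∩ Grace: 09:10–09:25, 11:25–11:50, 13:10–13:40, 15:40–16:05.
Sven ∩ Grace ∩ Brynn: 09:10–09:25, 13:10–13:15, 15:40–16:05.
Sven ∩ Grace ∩ Brynn ∩ Uma: 13:10–13:15, 15:45–16:05.
Common window lengths: 5, 20 min; longest is 20.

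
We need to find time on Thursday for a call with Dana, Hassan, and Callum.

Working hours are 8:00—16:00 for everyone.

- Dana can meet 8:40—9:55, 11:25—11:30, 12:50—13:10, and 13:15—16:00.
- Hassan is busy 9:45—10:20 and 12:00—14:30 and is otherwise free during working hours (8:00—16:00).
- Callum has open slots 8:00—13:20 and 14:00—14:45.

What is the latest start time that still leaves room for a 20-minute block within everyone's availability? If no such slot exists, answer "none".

09:25

Hassan free within 08:00–16:00: 08:00–09:45, 10:20–12:00, 14:30–16:00.
Dana ∩ Hassan: 08:40–09:45, 11:25–11:30, 14:30–16:00.
Dana ∩ Hassan ∩ Callum: 08:40–09:45, 11:25–11:30, 14:30–14:45.
Windows ≥ 20 min: 08:40–09:45.
Latest start in the last window 08:40–09:45 is 09:45 − 20 min = 09:25.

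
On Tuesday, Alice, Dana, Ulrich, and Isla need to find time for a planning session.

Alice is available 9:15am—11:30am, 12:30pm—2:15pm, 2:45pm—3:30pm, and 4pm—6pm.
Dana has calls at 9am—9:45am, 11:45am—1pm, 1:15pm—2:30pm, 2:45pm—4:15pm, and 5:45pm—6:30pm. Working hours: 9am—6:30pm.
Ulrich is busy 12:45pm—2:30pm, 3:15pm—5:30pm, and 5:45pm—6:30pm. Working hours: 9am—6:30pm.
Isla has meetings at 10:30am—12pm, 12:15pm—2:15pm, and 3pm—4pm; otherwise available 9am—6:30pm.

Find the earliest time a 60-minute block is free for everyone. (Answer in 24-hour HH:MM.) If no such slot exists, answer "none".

none

Dana free within 09:00–18:30: 09:45–11:45, 13:00–13:15, 14:30–14:45, 16:15–17:45.
Ulrich free within 09:00–18:30: 09:00–12:45, 14:30–15:15, 17:30–17:45.
Isla free within 09:00–18:30: 09:00–10:30, 12:00–12:15, 14:15–15:00, 16:00–18:30.
Alice ∩ Dana: 09:45–11:30, 13:00–13:15, 16:15–17:45.
Alice ∩ Dana ∩ Ulrich: 09:45–11:30, 17:30–17:45.
Alice ∩ Dana ∩ Ulrich ∩ Isla: 09:45–10:30, 17:30–17:45.
Windows ≥ 60 min: (none).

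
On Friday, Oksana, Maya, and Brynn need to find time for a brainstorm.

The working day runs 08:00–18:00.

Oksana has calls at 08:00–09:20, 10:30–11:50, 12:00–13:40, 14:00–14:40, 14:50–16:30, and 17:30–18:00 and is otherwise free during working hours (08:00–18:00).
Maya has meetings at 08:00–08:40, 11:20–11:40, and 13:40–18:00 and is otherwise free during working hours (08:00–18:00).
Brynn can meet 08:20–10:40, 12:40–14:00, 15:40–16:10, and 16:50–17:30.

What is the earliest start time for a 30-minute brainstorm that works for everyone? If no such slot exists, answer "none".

09:20

Oksana free within 08:00–18:00: 09:20–10:30, 11:50–12:00, 13:40–14:00, 14:40–14:50, 16:30–17:30.
Maya free within 08:00–18:00: 08:40–11:20, 11:40–13:40.
Oksana ∩ Maya: 09:20–10:30, 11:50–12:00.
Oksana ∩ Maya ∩ Brynn: 09:20–10:30.
Windows ≥ 30 min: 09:20–10:30.
Earliest such window starts at 09:20.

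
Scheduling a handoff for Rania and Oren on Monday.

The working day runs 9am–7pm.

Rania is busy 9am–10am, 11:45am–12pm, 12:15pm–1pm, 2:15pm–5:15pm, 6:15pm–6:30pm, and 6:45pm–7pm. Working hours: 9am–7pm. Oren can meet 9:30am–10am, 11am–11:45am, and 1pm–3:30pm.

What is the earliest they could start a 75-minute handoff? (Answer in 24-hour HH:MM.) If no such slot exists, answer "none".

13:00

Rania free within 09:00–19:00: 10:00–11:45, 12:00–12:15, 13:00–14:15, 17:15–18:15, 18:30–18:45.
Rania ∩ Oren: 11:00–11:45, 13:00–14:15.
Windows ≥ 75 min: 13:00–14:15.
Earliest such window starts at 13:00.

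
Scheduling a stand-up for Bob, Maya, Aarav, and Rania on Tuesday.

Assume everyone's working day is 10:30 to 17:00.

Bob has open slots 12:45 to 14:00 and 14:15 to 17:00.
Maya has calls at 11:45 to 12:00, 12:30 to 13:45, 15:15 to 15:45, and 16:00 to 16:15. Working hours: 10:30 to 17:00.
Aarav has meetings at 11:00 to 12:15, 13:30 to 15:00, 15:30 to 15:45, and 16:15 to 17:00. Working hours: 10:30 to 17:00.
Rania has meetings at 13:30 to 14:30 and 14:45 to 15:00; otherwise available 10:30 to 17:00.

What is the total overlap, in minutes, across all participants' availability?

30 minutes

Maya free within 10:30–17:00: 10:30–11:45, 12:00–12:30, 13:45–15:15, 15:45–16:00, 16:15–17:00.
Aarav free within 10:30–17:00: 10:30–11:00, 12:15–13:30, 15:00–15:30, 15:45–16:15.
Rania free within 10:30–17:00: 10:30–13:30, 14:30–14:45, 15:00–17:00.
Bob ∩ Maya: 13:45–14:00, 14:15–15:15, 15:45–16:00, 16:15–17:00.
Bob ∩ Maya ∩ Aarav: 15:00–15:15, 15:45–16:00.
Bob ∩ Maya ∩ Aarav ∩ Rania: 15:00–15:15, 15:45–16:00.
Total common minutes: 15 + 15 = 30.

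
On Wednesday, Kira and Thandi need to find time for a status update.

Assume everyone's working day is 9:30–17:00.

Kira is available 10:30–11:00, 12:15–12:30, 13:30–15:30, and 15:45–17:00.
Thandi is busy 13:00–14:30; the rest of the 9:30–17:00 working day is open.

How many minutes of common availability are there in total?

Thandi free within 09:30–17:00: 09:30–13:00, 14:30–17:00.
Kira ∩ Thandi: 10:30–11:00, 12:15–12:30, 14:30–15:30, 15:45–17:00.
Total common minutes: 30 + 15 + 60 + 75 = 180.

180 minutes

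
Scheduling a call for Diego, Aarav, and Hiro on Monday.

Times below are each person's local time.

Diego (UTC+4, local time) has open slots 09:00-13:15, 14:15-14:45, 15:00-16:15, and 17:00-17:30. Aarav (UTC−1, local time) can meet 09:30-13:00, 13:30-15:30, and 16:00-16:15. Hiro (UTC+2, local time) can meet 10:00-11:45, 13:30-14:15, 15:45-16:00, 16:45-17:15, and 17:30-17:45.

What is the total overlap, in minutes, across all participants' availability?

Diego → UTC: 05:00–09:15, 10:15–10:45, 11:00–12:15, 13:00–13:30.
Aarav → UTC: 10:30–14:00, 14:30–16:30, 17:00–17:15.
Hiro → UTC: 08:00–09:45, 11:30–12:15, 13:45–14:00, 14:45–15:15, 15:30–15:45.
Diego ∩ Aarav: 10:30–10:45, 11:00–12:15, 13:00–13:30.
Diego ∩ Aarav ∩ Hiro: 11:30–12:15.
Total common minutes: 45.

45 minutes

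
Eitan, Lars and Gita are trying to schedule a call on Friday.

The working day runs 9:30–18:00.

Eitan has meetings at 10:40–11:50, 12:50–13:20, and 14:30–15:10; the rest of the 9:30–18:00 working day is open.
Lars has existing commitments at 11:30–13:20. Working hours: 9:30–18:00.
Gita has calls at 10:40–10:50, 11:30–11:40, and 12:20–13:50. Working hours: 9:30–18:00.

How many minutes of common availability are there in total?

280 minutes

Eitan free within 09:30–18:00: 09:30–10:40, 11:50–12:50, 13:20–14:30, 15:10–18:00.
Lars free within 09:30–18:00: 09:30–11:30, 13:20–18:00.
Gita free within 09:30–18:00: 09:30–10:40, 10:50–11:30, 11:40–12:20, 13:50–18:00.
Eitan ∩ Lars: 09:30–10:40, 13:20–14:30, 15:10–18:00.
Eitan ∩ Lars ∩ Gita: 09:30–10:40, 13:50–14:30, 15:10–18:00.
Total common minutes: 70 + 40 + 170 = 280.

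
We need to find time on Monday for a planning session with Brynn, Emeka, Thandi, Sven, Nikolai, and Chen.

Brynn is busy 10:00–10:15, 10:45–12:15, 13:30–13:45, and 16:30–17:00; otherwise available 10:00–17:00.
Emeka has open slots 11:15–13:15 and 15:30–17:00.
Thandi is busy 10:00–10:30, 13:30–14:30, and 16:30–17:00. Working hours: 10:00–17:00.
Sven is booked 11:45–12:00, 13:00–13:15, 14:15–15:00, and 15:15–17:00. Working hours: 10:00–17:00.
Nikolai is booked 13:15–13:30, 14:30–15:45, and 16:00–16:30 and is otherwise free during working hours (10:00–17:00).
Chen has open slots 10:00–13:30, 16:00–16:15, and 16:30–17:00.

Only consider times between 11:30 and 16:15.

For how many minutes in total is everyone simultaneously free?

45 minutes

Brynn free within 10:00–17:00: 10:15–10:45, 12:15–13:30, 13:45–16:30.
Thandi free within 10:00–17:00: 10:30–13:30, 14:30–16:30.
Sven free within 10:00–17:00: 10:00–11:45, 12:00–13:00, 13:15–14:15, 15:00–15:15.
Nikolai free within 10:00–17:00: 10:00–13:15, 13:30–14:30, 15:45–16:00, 16:30–17:00.
Brynn ∩ Emeka: 12:15–13:15, 15:30–16:30.
Brynn ∩ Emeka ∩ Thandi: 12:15–13:15, 15:30–16:30.
Brynn ∩ Emeka ∩ Thandi ∩ Sven: 12:15–13:00.
Brynn ∩ Emeka ∩ Thandi ∩ Sven ∩ Nikolai: 12:15–13:00.
Brynn ∩ Emeka ∩ Thandi ∩ Sven ∩ Nikolai ∩ Chen: 12:15–13:00.
Restricted to 11:30–16:15: 12:15–13:00.
Total common minutes: 45.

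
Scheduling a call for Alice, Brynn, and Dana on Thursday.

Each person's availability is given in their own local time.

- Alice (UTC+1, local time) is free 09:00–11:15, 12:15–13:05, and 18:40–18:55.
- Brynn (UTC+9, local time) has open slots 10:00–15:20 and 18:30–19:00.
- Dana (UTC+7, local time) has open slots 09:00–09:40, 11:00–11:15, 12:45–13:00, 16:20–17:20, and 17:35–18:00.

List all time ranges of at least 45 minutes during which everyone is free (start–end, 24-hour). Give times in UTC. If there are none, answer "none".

Alice → UTC: 08:00–10:15, 11:15–12:05, 17:40–17:55.
Brynn → UTC: 01:00–06:20, 09:30–10:00.
Dana → UTC: 02:00–02:40, 04:00–04:15, 05:45–06:00, 09:20–10:20, 10:35–11:00.
Alice ∩ Brynn: 09:30–10:00.
Alice ∩ Brynn ∩ Dana: 09:30–10:00.
Windows ≥ 45 min: (none).

none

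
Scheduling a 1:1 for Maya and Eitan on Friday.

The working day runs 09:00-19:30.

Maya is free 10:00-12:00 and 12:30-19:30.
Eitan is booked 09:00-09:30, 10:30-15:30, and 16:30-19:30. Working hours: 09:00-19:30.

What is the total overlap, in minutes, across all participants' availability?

90 minutes

Eitan free within 09:00–19:30: 09:30–10:30, 15:30–16:30.
Maya ∩ Eitan: 10:00–10:30, 15:30–16:30.
Total common minutes: 30 + 60 = 90.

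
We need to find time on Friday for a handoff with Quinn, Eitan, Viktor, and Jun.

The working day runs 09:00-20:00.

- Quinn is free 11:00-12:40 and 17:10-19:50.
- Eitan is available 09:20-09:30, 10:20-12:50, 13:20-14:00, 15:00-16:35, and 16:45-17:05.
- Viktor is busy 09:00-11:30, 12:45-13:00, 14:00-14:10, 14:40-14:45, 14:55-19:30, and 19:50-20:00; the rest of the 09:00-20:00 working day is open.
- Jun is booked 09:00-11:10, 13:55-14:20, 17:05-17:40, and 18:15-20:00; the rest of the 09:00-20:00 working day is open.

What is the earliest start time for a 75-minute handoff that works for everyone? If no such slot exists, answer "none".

none

Viktor free within 09:00–20:00: 11:30–12:45, 13:00–14:00, 14:10–14:40, 14:45–14:55, 19:30–19:50.
Jun free within 09:00–20:00: 11:10–13:55, 14:20–17:05, 17:40–18:15.
Quinn ∩ Eitan: 11:00–12:40.
Quinn ∩ Eitan ∩ Viktor: 11:30–12:40.
Quinn ∩ Eitan ∩ Viktor ∩ Jun: 11:30–12:40.
Windows ≥ 75 min: (none).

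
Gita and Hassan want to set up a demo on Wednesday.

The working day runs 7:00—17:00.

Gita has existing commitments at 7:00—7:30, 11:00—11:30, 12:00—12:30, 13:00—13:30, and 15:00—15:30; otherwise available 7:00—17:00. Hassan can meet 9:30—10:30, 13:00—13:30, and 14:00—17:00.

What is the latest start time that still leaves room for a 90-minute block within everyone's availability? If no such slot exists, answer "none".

15:30

Gita free within 07:00–17:00: 07:30–11:00, 11:30–12:00, 12:30–13:00, 13:30–15:00, 15:30–17:00.
Gita ∩ Hassan: 09:30–10:30, 14:00–15:00, 15:30–17:00.
Windows ≥ 90 min: 15:30–17:00.
Latest start in the last window 15:30–17:00 is 17:00 − 90 min = 15:30.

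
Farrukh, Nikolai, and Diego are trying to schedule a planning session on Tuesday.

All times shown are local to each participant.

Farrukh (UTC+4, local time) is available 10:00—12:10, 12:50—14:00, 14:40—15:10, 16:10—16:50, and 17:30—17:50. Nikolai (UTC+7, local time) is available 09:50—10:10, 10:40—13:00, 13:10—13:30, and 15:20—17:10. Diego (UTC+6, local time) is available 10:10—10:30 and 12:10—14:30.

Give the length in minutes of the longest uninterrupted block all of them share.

20 minutes

Farrukh → UTC: 06:00–08:10, 08:50–10:00, 10:40–11:10, 12:10–12:50, 13:30–13:50.
Nikolai → UTC: 02:50–03:10, 03:40–06:00, 06:10–06:30, 08:20–10:10.
Diego → UTC: 04:10–04:30, 06:10–08:30.
Farrukh ∩ Nikolai: 06:10–06:30, 08:50–10:00.
Farrukh ∩ Nikolai ∩ Diego: 06:10–06:30.
Single common window of 20 minutes.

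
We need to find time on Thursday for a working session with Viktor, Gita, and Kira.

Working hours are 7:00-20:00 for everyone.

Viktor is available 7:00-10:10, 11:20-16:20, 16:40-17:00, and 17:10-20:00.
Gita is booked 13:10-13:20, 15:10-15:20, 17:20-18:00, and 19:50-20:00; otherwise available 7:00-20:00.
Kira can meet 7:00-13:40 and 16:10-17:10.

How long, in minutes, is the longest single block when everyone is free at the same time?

Gita free within 07:00–20:00: 07:00–13:10, 13:20–15:10, 15:20–17:20, 18:00–19:50.
Viktor ∩ Gita: 07:00–10:10, 11:20–13:10, 13:20–15:10, 15:20–16:20, 16:40–17:00, 17:10–17:20, 18:00–19:50.
Viktor ∩ Gita ∩ Kira: 07:00–10:10, 11:20–13:10, 13:20–13:40, 16:10–16:20, 16:40–17:00.
Common window lengths: 190, 110, 20, 10, 20 min; longest is 190.

190 minutes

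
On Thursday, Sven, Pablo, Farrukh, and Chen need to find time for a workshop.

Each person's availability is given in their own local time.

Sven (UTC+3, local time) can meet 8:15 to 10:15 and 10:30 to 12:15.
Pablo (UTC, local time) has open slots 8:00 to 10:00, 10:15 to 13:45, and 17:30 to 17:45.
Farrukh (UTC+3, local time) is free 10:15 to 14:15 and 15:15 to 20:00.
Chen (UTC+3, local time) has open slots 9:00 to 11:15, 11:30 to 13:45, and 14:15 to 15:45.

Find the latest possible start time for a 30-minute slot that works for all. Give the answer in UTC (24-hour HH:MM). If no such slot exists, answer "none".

08:45

Sven → UTC: 05:15–07:15, 07:30–09:15.
Pablo → UTC: 08:00–10:00, 10:15–13:45, 17:30–17:45.
Farrukh → UTC: 07:15–11:15, 12:15–17:00.
Chen → UTC: 06:00–08:15, 08:30–10:45, 11:15–12:45.
Sven ∩ Pablo: 08:00–09:15.
Sven ∩ Pablo ∩ Farrukh: 08:00–09:15.
Sven ∩ Pablo ∩ Farrukh ∩ Chen: 08:00–08:15, 08:30–09:15.
Windows ≥ 30 min: 08:30–09:15.
Latest start in the last window 08:30–09:15 is 09:15 − 30 min = 08:45.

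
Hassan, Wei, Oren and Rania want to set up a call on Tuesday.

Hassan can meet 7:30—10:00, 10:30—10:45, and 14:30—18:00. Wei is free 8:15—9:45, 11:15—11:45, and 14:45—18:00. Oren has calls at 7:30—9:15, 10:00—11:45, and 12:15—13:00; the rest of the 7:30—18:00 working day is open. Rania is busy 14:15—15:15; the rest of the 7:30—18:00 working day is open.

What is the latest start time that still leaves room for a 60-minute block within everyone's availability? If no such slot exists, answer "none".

17:00

Oren free within 07:30–18:00: 09:15–10:00, 11:45–12:15, 13:00–18:00.
Rania free within 07:30–18:00: 07:30–14:15, 15:15–18:00.
Hassan ∩ Wei: 08:15–09:45, 14:45–18:00.
Hassan ∩ Wei ∩ Oren: 09:15–09:45, 14:45–18:00.
Hassan ∩ Wei ∩ Oren ∩ Rania: 09:15–09:45, 15:15–18:00.
Windows ≥ 60 min: 15:15–18:00.
Latest start in the last window 15:15–18:00 is 18:00 − 60 min = 17:00.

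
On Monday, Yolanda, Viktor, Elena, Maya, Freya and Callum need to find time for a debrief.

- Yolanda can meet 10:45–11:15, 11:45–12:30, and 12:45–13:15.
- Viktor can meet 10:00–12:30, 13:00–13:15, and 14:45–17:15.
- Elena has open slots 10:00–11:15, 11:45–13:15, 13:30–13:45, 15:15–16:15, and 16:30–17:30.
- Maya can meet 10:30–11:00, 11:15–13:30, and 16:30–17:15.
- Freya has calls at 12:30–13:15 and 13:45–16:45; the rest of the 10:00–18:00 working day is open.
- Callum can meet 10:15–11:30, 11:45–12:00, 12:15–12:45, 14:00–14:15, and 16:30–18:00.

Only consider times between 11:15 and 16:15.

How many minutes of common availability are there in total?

Freya free within 10:00–18:00: 10:00–12:30, 13:15–13:45, 16:45–18:00.
Yolanda ∩ Viktor: 10:45–11:15, 11:45–12:30, 13:00–13:15.
Yolanda ∩ Viktor ∩ Elena: 10:45–11:15, 11:45–12:30, 13:00–13:15.
Yolanda ∩ Viktor ∩ Elena ∩ Maya: 10:45–11:00, 11:45–12:30, 13:00–13:15.
Yolanda ∩ Viktor ∩ Elena ∩ Maya ∩ Freya: 10:45–11:00, 11:45–12:30.
Yolanda ∩ Viktor ∩ Elena ∩ Maya ∩ Freya ∩ Callum: 10:45–11:00, 11:45–12:00, 12:15–12:30.
Restricted to 11:15–16:15: 11:45–12:00, 12:15–12:30.
Total common minutes: 15 + 15 = 30.

30 minutes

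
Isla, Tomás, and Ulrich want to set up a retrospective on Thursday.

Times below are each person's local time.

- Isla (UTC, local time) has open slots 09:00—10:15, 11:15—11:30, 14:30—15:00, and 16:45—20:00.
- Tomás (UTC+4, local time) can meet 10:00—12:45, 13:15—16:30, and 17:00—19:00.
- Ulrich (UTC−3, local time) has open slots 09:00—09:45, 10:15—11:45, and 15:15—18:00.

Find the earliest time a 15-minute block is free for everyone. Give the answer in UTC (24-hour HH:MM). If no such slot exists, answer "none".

14:30

Isla → UTC: 09:00–10:15, 11:15–11:30, 14:30–15:00, 16:45–20:00.
Tomás → UTC: 06:00–08:45, 09:15–12:30, 13:00–15:00.
Ulrich → UTC: 12:00–12:45, 13:15–14:45, 18:15–21:00.
Isla ∩ Tomás: 09:15–10:15, 11:15–11:30, 14:30–15:00.
Isla ∩ Tomás ∩ Ulrich: 14:30–14:45.
Windows ≥ 15 min: 14:30–14:45.
Earliest such window starts at 14:30.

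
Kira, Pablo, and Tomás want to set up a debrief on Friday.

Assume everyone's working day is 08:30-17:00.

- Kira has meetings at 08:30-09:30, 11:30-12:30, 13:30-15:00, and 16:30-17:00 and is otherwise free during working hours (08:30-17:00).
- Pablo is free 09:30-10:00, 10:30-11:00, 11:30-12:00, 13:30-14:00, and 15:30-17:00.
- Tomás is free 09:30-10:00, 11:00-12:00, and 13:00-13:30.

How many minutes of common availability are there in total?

30 minutes

Kira free within 08:30–17:00: 09:30–11:30, 12:30–13:30, 15:00–16:30.
Kira ∩ Pablo: 09:30–10:00, 10:30–11:00, 15:30–16:30.
Kira ∩ Pablo ∩ Tomás: 09:30–10:00.
Total common minutes: 30.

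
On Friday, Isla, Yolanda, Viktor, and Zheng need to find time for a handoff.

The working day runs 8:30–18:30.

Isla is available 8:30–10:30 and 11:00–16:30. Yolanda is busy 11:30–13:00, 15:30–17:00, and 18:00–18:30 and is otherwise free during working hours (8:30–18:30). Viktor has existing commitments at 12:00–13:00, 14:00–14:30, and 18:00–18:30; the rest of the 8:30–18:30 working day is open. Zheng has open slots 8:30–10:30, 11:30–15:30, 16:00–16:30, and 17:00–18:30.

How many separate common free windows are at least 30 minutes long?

Yolanda free within 08:30–18:30: 08:30–11:30, 13:00–15:30, 17:00–18:00.
Viktor free within 08:30–18:30: 08:30–12:00, 13:00–14:00, 14:30–18:00.
Isla ∩ Yolanda: 08:30–10:30, 11:00–11:30, 13:00–15:30.
Isla ∩ Yolanda ∩ Viktor: 08:30–10:30, 11:00–11:30, 13:00–14:00, 14:30–15:30.
Isla ∩ Yolanda ∩ Viktor ∩ Zheng: 08:30–10:30, 13:00–14:00, 14:30–15:30.
Windows ≥ 30 min: 08:30–10:30, 13:00–14:00, 14:30–15:30.
That's 3 windows.

3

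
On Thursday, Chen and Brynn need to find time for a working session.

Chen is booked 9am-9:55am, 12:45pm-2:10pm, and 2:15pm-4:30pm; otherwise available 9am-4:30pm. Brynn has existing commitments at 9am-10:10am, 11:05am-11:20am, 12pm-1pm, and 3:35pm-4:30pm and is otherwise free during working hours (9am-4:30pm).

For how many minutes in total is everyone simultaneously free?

Chen free within 09:00–16:30: 09:55–12:45, 14:10–14:15.
Brynn free within 09:00–16:30: 10:10–11:05, 11:20–12:00, 13:00–15:35.
Chen ∩ Brynn: 10:10–11:05, 11:20–12:00, 14:10–14:15.
Total common minutes: 55 + 40 + 5 = 100.

100 minutes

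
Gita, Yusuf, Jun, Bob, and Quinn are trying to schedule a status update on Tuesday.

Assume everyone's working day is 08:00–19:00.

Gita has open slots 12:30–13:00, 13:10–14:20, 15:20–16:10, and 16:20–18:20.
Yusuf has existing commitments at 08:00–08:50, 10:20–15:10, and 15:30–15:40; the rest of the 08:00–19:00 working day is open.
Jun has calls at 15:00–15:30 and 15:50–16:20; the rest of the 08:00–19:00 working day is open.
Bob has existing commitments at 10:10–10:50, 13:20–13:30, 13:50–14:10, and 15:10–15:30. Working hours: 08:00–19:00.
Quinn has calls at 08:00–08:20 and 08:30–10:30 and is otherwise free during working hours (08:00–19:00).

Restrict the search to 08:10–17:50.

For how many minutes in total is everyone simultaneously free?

Yusuf free within 08:00–19:00: 08:50–10:20, 15:10–15:30, 15:40–19:00.
Jun free within 08:00–19:00: 08:00–15:00, 15:30–15:50, 16:20–19:00.
Bob free within 08:00–19:00: 08:00–10:10, 10:50–13:20, 13:30–13:50, 14:10–15:10, 15:30–19:00.
Quinn free within 08:00–19:00: 08:20–08:30, 10:30–19:00.
Gita ∩ Yusuf: 15:20–15:30, 15:40–16:10, 16:20–18:20.
Gita ∩ Yusuf ∩ Jun: 15:40–15:50, 16:20–18:20.
Gita ∩ Yusuf ∩ Jun ∩ Bob: 15:40–15:50, 16:20–18:20.
Gita ∩ Yusuf ∩ Jun ∩ Bob ∩ Quinn: 15:40–15:50, 16:20–18:20.
Restricted to 08:10–17:50: 15:40–15:50, 16:20–17:50.
Total common minutes: 10 + 90 = 100.

100 minutes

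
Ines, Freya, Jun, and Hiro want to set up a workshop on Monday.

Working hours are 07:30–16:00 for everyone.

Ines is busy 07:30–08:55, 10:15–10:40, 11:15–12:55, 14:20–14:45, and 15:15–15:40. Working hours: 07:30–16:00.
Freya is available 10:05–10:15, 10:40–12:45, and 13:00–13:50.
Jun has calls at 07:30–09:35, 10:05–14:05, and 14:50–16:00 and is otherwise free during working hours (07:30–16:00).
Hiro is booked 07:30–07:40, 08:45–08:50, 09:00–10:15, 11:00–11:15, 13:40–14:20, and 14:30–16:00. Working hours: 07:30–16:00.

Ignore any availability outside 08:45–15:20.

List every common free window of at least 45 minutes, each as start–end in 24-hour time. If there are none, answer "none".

none

Ines free within 07:30–16:00: 08:55–10:15, 10:40–11:15, 12:55–14:20, 14:45–15:15, 15:40–16:00.
Jun free within 07:30–16:00: 09:35–10:05, 14:05–14:50.
Hiro free within 07:30–16:00: 07:40–08:45, 08:50–09:00, 10:15–11:00, 11:15–13:40, 14:20–14:30.
Ines ∩ Freya: 10:05–10:15, 10:40–11:15, 13:00–13:50.
Ines ∩ Freya ∩ Jun: (none).
Ines ∩ Freya ∩ Jun ∩ Hiro: (none).
Restricted to 08:45–15:20: (none).
Windows ≥ 45 min: (none).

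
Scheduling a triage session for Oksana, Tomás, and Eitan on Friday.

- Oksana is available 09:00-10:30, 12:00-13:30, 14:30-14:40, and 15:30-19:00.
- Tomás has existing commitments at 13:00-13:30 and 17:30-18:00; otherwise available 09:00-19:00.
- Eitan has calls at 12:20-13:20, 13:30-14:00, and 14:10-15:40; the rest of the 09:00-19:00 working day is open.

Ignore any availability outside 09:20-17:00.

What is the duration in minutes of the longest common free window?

Tomás free within 09:00–19:00: 09:00–13:00, 13:30–17:30, 18:00–19:00.
Eitan free within 09:00–19:00: 09:00–12:20, 13:20–13:30, 14:00–14:10, 15:40–19:00.
Oksana ∩ Tomás: 09:00–10:30, 12:00–13:00, 14:30–14:40, 15:30–17:30, 18:00–19:00.
Oksana ∩ Tomás ∩ Eitan: 09:00–10:30, 12:00–12:20, 15:40–17:30, 18:00–19:00.
Restricted to 09:20–17:00: 09:20–10:30, 12:00–12:20, 15:40–17:00.
Common window lengths: 70, 20, 80 min; longest is 80.

80 minutes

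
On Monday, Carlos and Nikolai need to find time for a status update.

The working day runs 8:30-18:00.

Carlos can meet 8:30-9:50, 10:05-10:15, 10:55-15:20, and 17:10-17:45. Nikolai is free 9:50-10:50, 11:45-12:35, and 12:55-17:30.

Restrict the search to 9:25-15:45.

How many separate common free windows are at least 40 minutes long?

Carlos ∩ Nikolai: 10:05–10:15, 11:45–12:35, 12:55–15:20, 17:10–17:30.
Restricted to 09:25–15:45: 10:05–10:15, 11:45–12:35, 12:55–15:20.
Windows ≥ 40 min: 11:45–12:35, 12:55–15:20.
That's 2 windows.

2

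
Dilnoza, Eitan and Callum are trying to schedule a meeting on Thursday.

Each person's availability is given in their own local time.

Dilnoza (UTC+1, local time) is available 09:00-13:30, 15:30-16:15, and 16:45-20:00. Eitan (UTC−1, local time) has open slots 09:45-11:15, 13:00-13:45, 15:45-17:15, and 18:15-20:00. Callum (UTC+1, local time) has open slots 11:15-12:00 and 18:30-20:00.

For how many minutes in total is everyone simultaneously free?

60 minutes

Dilnoza → UTC: 08:00–12:30, 14:30–15:15, 15:45–19:00.
Eitan → UTC: 10:45–12:15, 14:00–14:45, 16:45–18:15, 19:15–21:00.
Callum → UTC: 10:15–11:00, 17:30–19:00.
Dilnoza ∩ Eitan: 10:45–12:15, 14:30–14:45, 16:45–18:15.
Dilnoza ∩ Eitan ∩ Callum: 10:45–11:00, 17:30–18:15.
Total common minutes: 15 + 45 = 60.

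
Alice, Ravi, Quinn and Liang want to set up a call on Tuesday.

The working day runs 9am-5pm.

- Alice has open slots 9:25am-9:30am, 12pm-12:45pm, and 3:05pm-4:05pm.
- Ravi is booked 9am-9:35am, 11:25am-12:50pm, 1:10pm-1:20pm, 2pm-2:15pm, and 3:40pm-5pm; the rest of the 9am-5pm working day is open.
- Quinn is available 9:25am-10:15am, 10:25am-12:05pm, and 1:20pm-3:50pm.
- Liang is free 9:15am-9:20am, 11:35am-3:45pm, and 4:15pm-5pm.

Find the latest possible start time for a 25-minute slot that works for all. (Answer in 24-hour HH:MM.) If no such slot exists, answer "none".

15:15

Ravi free within 09:00–17:00: 09:35–11:25, 12:50–13:10, 13:20–14:00, 14:15–15:40.
Alice ∩ Ravi: 15:05–15:40.
Alice ∩ Ravi ∩ Quinn: 15:05–15:40.
Alice ∩ Ravi ∩ Quinn ∩ Liang: 15:05–15:40.
Windows ≥ 25 min: 15:05–15:40.
Latest start in the last window 15:05–15:40 is 15:40 − 25 min = 15:15.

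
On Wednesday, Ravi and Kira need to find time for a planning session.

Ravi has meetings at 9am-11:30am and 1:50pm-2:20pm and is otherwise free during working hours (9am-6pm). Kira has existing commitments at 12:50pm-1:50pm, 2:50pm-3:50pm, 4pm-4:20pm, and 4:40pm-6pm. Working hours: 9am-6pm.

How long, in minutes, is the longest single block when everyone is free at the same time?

Ravi free within 09:00–18:00: 11:30–13:50, 14:20–18:00.
Kira free within 09:00–18:00: 09:00–12:50, 13:50–14:50, 15:50–16:00, 16:20–16:40.
Ravi ∩ Kira: 11:30–12:50, 14:20–14:50, 15:50–16:00, 16:20–16:40.
Common window lengths: 80, 30, 10, 20 min; longest is 80.

80 minutes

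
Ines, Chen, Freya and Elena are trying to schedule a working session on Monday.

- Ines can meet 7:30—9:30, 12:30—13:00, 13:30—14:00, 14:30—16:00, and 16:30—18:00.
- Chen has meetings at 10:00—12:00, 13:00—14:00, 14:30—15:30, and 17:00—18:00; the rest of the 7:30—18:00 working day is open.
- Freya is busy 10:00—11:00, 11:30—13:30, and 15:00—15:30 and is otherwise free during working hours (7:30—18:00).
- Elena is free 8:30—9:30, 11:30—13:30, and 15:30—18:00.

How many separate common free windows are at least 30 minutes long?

3

Chen free within 07:30–18:00: 07:30–10:00, 12:00–13:00, 14:00–14:30, 15:30–17:00.
Freya free within 07:30–18:00: 07:30–10:00, 11:00–11:30, 13:30–15:00, 15:30–18:00.
Ines ∩ Chen: 07:30–09:30, 12:30–13:00, 15:30–16:00, 16:30–17:00.
Ines ∩ Chen ∩ Freya: 07:30–09:30, 15:30–16:00, 16:30–17:00.
Ines ∩ Chen ∩ Freya ∩ Elena: 08:30–09:30, 15:30–16:00, 16:30–17:00.
Windows ≥ 30 min: 08:30–09:30, 15:30–16:00, 16:30–17:00.
That's 3 windows.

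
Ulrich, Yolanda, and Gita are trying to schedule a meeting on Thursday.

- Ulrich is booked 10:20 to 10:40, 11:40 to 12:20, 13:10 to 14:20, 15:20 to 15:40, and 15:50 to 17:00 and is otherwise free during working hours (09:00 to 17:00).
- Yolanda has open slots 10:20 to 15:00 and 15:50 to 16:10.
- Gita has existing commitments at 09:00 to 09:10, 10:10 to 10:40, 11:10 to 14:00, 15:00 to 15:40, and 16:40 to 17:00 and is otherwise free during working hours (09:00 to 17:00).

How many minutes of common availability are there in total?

Ulrich free within 09:00–17:00: 09:00–10:20, 10:40–11:40, 12:20–13:10, 14:20–15:20, 15:40–15:50.
Gita free within 09:00–17:00: 09:10–10:10, 10:40–11:10, 14:00–15:00, 15:40–16:40.
Ulrich ∩ Yolanda: 10:40–11:40, 12:20–13:10, 14:20–15:00.
Ulrich ∩ Yolanda ∩ Gita: 10:40–11:10, 14:20–15:00.
Total common minutes: 30 + 40 = 70.

70 minutes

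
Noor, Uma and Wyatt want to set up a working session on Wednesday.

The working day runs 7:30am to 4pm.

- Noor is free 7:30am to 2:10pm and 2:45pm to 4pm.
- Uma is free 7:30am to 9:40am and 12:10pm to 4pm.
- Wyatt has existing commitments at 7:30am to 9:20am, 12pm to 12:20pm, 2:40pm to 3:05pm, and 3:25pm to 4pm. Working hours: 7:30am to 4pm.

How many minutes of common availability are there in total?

Wyatt free within 07:30–16:00: 09:20–12:00, 12:20–14:40, 15:05–15:25.
Noor ∩ Uma: 07:30–09:40, 12:10–14:10, 14:45–16:00.
Noor ∩ Uma ∩ Wyatt: 09:20–09:40, 12:20–14:10, 15:05–15:25.
Total common minutes: 20 + 110 + 20 = 150.

150 minutes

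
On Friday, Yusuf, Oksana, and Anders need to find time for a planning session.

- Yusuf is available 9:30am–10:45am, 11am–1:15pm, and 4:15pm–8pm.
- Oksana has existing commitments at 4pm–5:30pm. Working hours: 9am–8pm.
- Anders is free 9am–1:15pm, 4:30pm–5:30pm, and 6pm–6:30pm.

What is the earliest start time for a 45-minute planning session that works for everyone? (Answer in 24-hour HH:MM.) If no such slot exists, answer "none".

09:30

Oksana free within 09:00–20:00: 09:00–16:00, 17:30–20:00.
Yusuf ∩ Oksana: 09:30–10:45, 11:00–13:15, 17:30–20:00.
Yusuf ∩ Oksana ∩ Anders: 09:30–10:45, 11:00–13:15, 18:00–18:30.
Windows ≥ 45 min: 09:30–10:45, 11:00–13:15.
Earliest such window starts at 09:30.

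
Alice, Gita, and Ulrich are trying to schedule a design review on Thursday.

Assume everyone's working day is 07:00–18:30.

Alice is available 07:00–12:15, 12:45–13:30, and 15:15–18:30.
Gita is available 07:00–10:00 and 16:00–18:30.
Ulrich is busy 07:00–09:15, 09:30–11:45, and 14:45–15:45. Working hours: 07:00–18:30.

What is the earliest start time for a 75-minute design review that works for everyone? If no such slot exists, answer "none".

16:00

Ulrich free within 07:00–18:30: 09:15–09:30, 11:45–14:45, 15:45–18:30.
Alice ∩ Gita: 07:00–10:00, 16:00–18:30.
Alice ∩ Gita ∩ Ulrich: 09:15–09:30, 16:00–18:30.
Windows ≥ 75 min: 16:00–18:30.
Earliest such window starts at 16:00.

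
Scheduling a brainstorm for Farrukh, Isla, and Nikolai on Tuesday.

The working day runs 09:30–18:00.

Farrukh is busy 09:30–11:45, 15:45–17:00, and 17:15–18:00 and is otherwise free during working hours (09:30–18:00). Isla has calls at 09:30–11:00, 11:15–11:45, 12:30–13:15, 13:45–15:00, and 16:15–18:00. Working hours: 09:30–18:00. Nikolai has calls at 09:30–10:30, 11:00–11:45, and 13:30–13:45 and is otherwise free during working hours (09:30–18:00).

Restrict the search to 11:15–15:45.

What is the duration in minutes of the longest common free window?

Farrukh free within 09:30–18:00: 11:45–15:45, 17:00–17:15.
Isla free within 09:30–18:00: 11:00–11:15, 11:45–12:30, 13:15–13:45, 15:00–16:15.
Nikolai free within 09:30–18:00: 10:30–11:00, 11:45–13:30, 13:45–18:00.
Farrukh ∩ Isla: 11:45–12:30, 13:15–13:45, 15:00–15:45.
Farrukh ∩ Isla ∩ Nikolai: 11:45–12:30, 13:15–13:30, 15:00–15:45.
Restricted to 11:15–15:45: 11:45–12:30, 13:15–13:30, 15:00–15:45.
Common window lengths: 45, 15, 45 min; longest is 45.

45 minutes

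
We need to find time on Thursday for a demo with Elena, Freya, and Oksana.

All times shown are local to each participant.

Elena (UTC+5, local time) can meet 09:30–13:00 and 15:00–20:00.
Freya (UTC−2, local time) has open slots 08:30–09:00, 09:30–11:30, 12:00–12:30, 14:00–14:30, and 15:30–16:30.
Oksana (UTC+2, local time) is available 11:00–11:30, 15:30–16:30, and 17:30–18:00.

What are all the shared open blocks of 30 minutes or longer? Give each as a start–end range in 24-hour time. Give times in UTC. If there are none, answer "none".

14:00–14:30

Elena → UTC: 04:30–08:00, 10:00–15:00.
Freya → UTC: 10:30–11:00, 11:30–13:30, 14:00–14:30, 16:00–16:30, 17:30–18:30.
Oksana → UTC: 09:00–09:30, 13:30–14:30, 15:30–16:00.
Elena ∩ Freya: 10:30–11:00, 11:30–13:30, 14:00–14:30.
Elena ∩ Freya ∩ Oksana: 14:00–14:30.
Windows ≥ 30 min: 14:00–14:30.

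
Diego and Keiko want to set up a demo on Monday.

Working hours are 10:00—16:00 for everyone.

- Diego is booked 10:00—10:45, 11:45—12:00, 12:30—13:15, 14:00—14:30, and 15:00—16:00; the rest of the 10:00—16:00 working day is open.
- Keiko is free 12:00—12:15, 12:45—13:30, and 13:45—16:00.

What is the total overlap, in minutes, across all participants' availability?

Diego free within 10:00–16:00: 10:45–11:45, 12:00–12:30, 13:15–14:00, 14:30–15:00.
Diego ∩ Keiko: 12:00–12:15, 13:15–13:30, 13:45–14:00, 14:30–15:00.
Total common minutes: 15 + 15 + 15 + 30 = 75.

75 minutes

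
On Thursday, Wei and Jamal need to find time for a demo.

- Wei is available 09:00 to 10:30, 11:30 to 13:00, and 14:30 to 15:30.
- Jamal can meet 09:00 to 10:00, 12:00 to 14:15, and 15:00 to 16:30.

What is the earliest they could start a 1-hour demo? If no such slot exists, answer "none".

09:00

Wei ∩ Jamal: 09:00–10:00, 12:00–13:00, 15:00–15:30.
Windows ≥ 60 min: 09:00–10:00, 12:00–13:00.
Earliest such window starts at 09:00.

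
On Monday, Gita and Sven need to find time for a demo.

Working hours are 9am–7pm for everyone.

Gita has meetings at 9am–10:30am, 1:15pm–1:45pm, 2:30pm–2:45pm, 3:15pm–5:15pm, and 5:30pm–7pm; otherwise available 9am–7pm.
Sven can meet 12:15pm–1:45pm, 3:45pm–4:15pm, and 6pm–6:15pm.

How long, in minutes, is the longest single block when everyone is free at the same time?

Gita free within 09:00–19:00: 10:30–13:15, 13:45–14:30, 14:45–15:15, 17:15–17:30.
Gita ∩ Sven: 12:15–13:15.
Single common window of 60 minutes.

60 minutes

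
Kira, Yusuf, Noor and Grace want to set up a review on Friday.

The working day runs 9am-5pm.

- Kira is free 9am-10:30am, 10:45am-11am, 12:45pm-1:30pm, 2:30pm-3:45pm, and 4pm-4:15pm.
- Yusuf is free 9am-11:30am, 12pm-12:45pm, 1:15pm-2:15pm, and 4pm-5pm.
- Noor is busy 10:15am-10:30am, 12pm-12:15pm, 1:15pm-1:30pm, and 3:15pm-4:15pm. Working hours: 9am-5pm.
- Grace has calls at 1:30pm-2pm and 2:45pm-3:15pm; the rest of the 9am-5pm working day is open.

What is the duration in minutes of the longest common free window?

Noor free within 09:00–17:00: 09:00–10:15, 10:30–12:00, 12:15–13:15, 13:30–15:15, 16:15–17:00.
Grace free within 09:00–17:00: 09:00–13:30, 14:00–14:45, 15:15–17:00.
Kira ∩ Yusuf: 09:00–10:30, 10:45–11:00, 13:15–13:30, 16:00–16:15.
Kira ∩ Yusuf ∩ Noor: 09:00–10:15, 10:45–11:00.
Kira ∩ Yusuf ∩ Noor ∩ Grace: 09:00–10:15, 10:45–11:00.
Common window lengths: 75, 15 min; longest is 75.

75 minutes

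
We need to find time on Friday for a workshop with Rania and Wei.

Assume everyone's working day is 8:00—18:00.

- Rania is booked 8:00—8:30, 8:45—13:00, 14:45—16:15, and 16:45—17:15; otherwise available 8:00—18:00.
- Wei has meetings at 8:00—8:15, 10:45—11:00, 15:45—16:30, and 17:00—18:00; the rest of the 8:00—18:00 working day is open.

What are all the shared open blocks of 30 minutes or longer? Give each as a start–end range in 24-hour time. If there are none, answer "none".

13:00–14:45

Rania free within 08:00–18:00: 08:30–08:45, 13:00–14:45, 16:15–16:45, 17:15–18:00.
Wei free within 08:00–18:00: 08:15–10:45, 11:00–15:45, 16:30–17:00.
Rania ∩ Wei: 08:30–08:45, 13:00–14:45, 16:30–16:45.
Windows ≥ 30 min: 13:00–14:45.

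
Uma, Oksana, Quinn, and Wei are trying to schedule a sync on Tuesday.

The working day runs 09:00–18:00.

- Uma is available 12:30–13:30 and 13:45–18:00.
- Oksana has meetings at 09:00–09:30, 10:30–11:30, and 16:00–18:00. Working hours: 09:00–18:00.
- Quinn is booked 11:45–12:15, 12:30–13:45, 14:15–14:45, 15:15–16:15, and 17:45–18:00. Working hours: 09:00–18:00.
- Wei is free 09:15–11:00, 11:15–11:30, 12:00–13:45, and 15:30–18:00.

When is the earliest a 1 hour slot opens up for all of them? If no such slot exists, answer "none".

Oksana free within 09:00–18:00: 09:30–10:30, 11:30–16:00.
Quinn free within 09:00–18:00: 09:00–11:45, 12:15–12:30, 13:45–14:15, 14:45–15:15, 16:15–17:45.
Uma ∩ Oksana: 12:30–13:30, 13:45–16:00.
Uma ∩ Oksana ∩ Quinn: 13:45–14:15, 14:45–15:15.
Uma ∩ Oksana ∩ Quinn ∩ Wei: (none).
Windows ≥ 60 min: (none).

none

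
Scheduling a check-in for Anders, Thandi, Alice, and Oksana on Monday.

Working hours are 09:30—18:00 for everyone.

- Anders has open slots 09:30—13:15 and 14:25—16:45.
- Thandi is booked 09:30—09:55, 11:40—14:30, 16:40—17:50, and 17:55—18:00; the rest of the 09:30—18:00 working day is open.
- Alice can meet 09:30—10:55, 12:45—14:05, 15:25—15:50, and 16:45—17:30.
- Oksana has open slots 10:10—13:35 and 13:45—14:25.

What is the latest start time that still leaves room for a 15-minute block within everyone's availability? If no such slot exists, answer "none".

Thandi free within 09:30–18:00: 09:55–11:40, 14:30–16:40, 17:50–17:55.
Anders ∩ Thandi: 09:55–11:40, 14:30–16:40.
Anders ∩ Thandi ∩ Alice: 09:55–10:55, 15:25–15:50.
Anders ∩ Thandi ∩ Alice ∩ Oksana: 10:10–10:55.
Windows ≥ 15 min: 10:10–10:55.
Latest start in the last window 10:10–10:55 is 10:55 − 15 min = 10:40.

10:40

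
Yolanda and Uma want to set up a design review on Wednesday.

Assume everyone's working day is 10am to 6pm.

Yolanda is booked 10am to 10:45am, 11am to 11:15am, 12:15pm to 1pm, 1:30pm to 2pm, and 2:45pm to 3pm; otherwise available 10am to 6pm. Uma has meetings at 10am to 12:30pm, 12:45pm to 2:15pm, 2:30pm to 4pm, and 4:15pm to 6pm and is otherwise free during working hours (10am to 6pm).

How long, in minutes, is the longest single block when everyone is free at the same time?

15 minutes

Yolanda free within 10:00–18:00: 10:45–11:00, 11:15–12:15, 13:00–13:30, 14:00–14:45, 15:00–18:00.
Uma free within 10:00–18:00: 12:30–12:45, 14:15–14:30, 16:00–16:15.
Yolanda ∩ Uma: 14:15–14:30, 16:00–16:15.
Common window lengths: 15, 15 min; longest is 15.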